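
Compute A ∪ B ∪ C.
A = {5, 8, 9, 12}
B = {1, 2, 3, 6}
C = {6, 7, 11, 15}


Set A = {5, 8, 9, 12}
Set B = {1, 2, 3, 6}
Set C = {6, 7, 11, 15}
First, A ∪ B = {1, 2, 3, 5, 6, 8, 9, 12}
Then, (A ∪ B) ∪ C = {1, 2, 3, 5, 6, 7, 8, 9, 11, 12, 15}

{1, 2, 3, 5, 6, 7, 8, 9, 11, 12, 15}


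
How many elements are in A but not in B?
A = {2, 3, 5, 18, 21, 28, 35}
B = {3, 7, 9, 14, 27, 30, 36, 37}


Set A = {2, 3, 5, 18, 21, 28, 35}
Set B = {3, 7, 9, 14, 27, 30, 36, 37}
A \ B = {2, 5, 18, 21, 28, 35}
|A \ B| = 6

6


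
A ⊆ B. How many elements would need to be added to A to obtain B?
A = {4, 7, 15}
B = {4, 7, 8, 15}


Set A = {4, 7, 15}, |A| = 3
Set B = {4, 7, 8, 15}, |B| = 4
Since A ⊆ B: B \ A = {8}
|B| - |A| = 4 - 3 = 1

1


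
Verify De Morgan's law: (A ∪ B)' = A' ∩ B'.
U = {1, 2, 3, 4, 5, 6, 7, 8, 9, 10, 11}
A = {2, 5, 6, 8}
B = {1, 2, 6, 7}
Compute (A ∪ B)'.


U = {1, 2, 3, 4, 5, 6, 7, 8, 9, 10, 11}
A = {2, 5, 6, 8}, B = {1, 2, 6, 7}
A ∪ B = {1, 2, 5, 6, 7, 8}
(A ∪ B)' = U \ (A ∪ B) = {3, 4, 9, 10, 11}
Verification via A' ∩ B': A' = {1, 3, 4, 7, 9, 10, 11}, B' = {3, 4, 5, 8, 9, 10, 11}
A' ∩ B' = {3, 4, 9, 10, 11} ✓

{3, 4, 9, 10, 11}


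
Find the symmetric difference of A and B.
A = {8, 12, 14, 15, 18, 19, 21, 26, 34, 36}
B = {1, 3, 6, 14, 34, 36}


Set A = {8, 12, 14, 15, 18, 19, 21, 26, 34, 36}
Set B = {1, 3, 6, 14, 34, 36}
A △ B = (A \ B) ∪ (B \ A)
Elements in A but not B: {8, 12, 15, 18, 19, 21, 26}
Elements in B but not A: {1, 3, 6}
A △ B = {1, 3, 6, 8, 12, 15, 18, 19, 21, 26}

{1, 3, 6, 8, 12, 15, 18, 19, 21, 26}


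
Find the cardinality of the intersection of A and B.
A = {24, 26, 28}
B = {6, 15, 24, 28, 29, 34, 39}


Set A = {24, 26, 28}
Set B = {6, 15, 24, 28, 29, 34, 39}
A ∩ B = {24, 28}
|A ∩ B| = 2

2


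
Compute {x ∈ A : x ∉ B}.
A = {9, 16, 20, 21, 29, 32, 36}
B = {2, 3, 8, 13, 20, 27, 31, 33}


Set A = {9, 16, 20, 21, 29, 32, 36}
Set B = {2, 3, 8, 13, 20, 27, 31, 33}
Check each element of A against B:
9 ∉ B (include), 16 ∉ B (include), 20 ∈ B, 21 ∉ B (include), 29 ∉ B (include), 32 ∉ B (include), 36 ∉ B (include)
Elements of A not in B: {9, 16, 21, 29, 32, 36}

{9, 16, 21, 29, 32, 36}


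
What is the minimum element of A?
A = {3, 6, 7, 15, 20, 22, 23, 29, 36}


Set A = {3, 6, 7, 15, 20, 22, 23, 29, 36}
Elements in ascending order: 3, 6, 7, 15, 20, 22, 23, 29, 36
The smallest element is 3.

3


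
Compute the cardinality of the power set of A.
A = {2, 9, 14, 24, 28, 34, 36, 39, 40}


Set A = {2, 9, 14, 24, 28, 34, 36, 39, 40}
|A| = 9
The power set P(A) contains all subsets of A.
|P(A)| = 2^|A| = 2^9 = 512

512


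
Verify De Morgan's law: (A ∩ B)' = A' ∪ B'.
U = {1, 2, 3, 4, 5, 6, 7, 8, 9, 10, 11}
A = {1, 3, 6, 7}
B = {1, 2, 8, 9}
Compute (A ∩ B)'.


U = {1, 2, 3, 4, 5, 6, 7, 8, 9, 10, 11}
A = {1, 3, 6, 7}, B = {1, 2, 8, 9}
A ∩ B = {1}
(A ∩ B)' = U \ (A ∩ B) = {2, 3, 4, 5, 6, 7, 8, 9, 10, 11}
Verification via A' ∪ B': A' = {2, 4, 5, 8, 9, 10, 11}, B' = {3, 4, 5, 6, 7, 10, 11}
A' ∪ B' = {2, 3, 4, 5, 6, 7, 8, 9, 10, 11} ✓

{2, 3, 4, 5, 6, 7, 8, 9, 10, 11}


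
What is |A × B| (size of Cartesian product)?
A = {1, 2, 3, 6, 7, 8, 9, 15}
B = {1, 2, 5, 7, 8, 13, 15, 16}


Set A = {1, 2, 3, 6, 7, 8, 9, 15} has 8 elements.
Set B = {1, 2, 5, 7, 8, 13, 15, 16} has 8 elements.
|A × B| = |A| × |B| = 8 × 8 = 64

64


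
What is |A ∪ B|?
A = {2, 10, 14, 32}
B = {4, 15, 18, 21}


Set A = {2, 10, 14, 32}, |A| = 4
Set B = {4, 15, 18, 21}, |B| = 4
A ∩ B = {}, |A ∩ B| = 0
|A ∪ B| = |A| + |B| - |A ∩ B| = 4 + 4 - 0 = 8

8


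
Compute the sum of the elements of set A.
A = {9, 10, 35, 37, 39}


Set A = {9, 10, 35, 37, 39}
Sum = 9 + 10 + 35 + 37 + 39 = 130

130


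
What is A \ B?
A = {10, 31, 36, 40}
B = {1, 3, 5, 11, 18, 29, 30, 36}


Set A = {10, 31, 36, 40}
Set B = {1, 3, 5, 11, 18, 29, 30, 36}
A \ B includes elements in A that are not in B.
Check each element of A:
10 (not in B, keep), 31 (not in B, keep), 36 (in B, remove), 40 (not in B, keep)
A \ B = {10, 31, 40}

{10, 31, 40}


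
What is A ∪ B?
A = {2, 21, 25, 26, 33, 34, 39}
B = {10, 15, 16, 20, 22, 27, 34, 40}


Set A = {2, 21, 25, 26, 33, 34, 39}
Set B = {10, 15, 16, 20, 22, 27, 34, 40}
A ∪ B includes all elements in either set.
Elements from A: {2, 21, 25, 26, 33, 34, 39}
Elements from B not already included: {10, 15, 16, 20, 22, 27, 40}
A ∪ B = {2, 10, 15, 16, 20, 21, 22, 25, 26, 27, 33, 34, 39, 40}

{2, 10, 15, 16, 20, 21, 22, 25, 26, 27, 33, 34, 39, 40}


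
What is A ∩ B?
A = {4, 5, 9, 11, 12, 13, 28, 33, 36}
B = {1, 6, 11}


Set A = {4, 5, 9, 11, 12, 13, 28, 33, 36}
Set B = {1, 6, 11}
A ∩ B includes only elements in both sets.
Check each element of A against B:
4 ✗, 5 ✗, 9 ✗, 11 ✓, 12 ✗, 13 ✗, 28 ✗, 33 ✗, 36 ✗
A ∩ B = {11}

{11}


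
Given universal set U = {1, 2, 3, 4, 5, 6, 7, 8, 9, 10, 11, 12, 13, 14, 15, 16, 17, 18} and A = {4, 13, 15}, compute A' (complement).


Universal set U = {1, 2, 3, 4, 5, 6, 7, 8, 9, 10, 11, 12, 13, 14, 15, 16, 17, 18}
Set A = {4, 13, 15}
A' = U \ A = elements in U but not in A
Checking each element of U:
1 (not in A, include), 2 (not in A, include), 3 (not in A, include), 4 (in A, exclude), 5 (not in A, include), 6 (not in A, include), 7 (not in A, include), 8 (not in A, include), 9 (not in A, include), 10 (not in A, include), 11 (not in A, include), 12 (not in A, include), 13 (in A, exclude), 14 (not in A, include), 15 (in A, exclude), 16 (not in A, include), 17 (not in A, include), 18 (not in A, include)
A' = {1, 2, 3, 5, 6, 7, 8, 9, 10, 11, 12, 14, 16, 17, 18}

{1, 2, 3, 5, 6, 7, 8, 9, 10, 11, 12, 14, 16, 17, 18}


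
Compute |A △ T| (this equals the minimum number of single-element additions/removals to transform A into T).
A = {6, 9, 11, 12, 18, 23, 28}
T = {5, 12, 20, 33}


Set A = {6, 9, 11, 12, 18, 23, 28}
Set T = {5, 12, 20, 33}
Elements to remove from A (in A, not in T): {6, 9, 11, 18, 23, 28} → 6 removals
Elements to add to A (in T, not in A): {5, 20, 33} → 3 additions
Total edits = 6 + 3 = 9

9


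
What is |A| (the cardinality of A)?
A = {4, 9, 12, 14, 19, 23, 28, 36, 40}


Set A = {4, 9, 12, 14, 19, 23, 28, 36, 40}
Listing elements: 4, 9, 12, 14, 19, 23, 28, 36, 40
Counting: 9 elements
|A| = 9

9


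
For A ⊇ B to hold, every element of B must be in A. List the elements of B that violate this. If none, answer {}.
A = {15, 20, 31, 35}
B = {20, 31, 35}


Set A = {15, 20, 31, 35}
Set B = {20, 31, 35}
Check each element of B against A:
20 ∈ A, 31 ∈ A, 35 ∈ A
Elements of B not in A: {}

{}


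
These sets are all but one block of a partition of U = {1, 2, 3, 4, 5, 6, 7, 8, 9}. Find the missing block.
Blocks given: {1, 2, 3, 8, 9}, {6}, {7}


U = {1, 2, 3, 4, 5, 6, 7, 8, 9}
Shown blocks: {1, 2, 3, 8, 9}, {6}, {7}
A partition's blocks are pairwise disjoint and cover U, so the missing block = U \ (union of shown blocks).
Union of shown blocks: {1, 2, 3, 6, 7, 8, 9}
Missing block = U \ (union) = {4, 5}

{4, 5}


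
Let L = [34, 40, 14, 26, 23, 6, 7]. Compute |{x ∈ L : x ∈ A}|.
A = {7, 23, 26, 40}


Set A = {7, 23, 26, 40}
Candidates: [34, 40, 14, 26, 23, 6, 7]
Check each candidate:
34 ∉ A, 40 ∈ A, 14 ∉ A, 26 ∈ A, 23 ∈ A, 6 ∉ A, 7 ∈ A
Count of candidates in A: 4

4


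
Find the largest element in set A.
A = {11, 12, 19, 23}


Set A = {11, 12, 19, 23}
Elements in ascending order: 11, 12, 19, 23
The largest element is 23.

23


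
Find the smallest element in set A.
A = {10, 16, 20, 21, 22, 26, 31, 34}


Set A = {10, 16, 20, 21, 22, 26, 31, 34}
Elements in ascending order: 10, 16, 20, 21, 22, 26, 31, 34
The smallest element is 10.

10


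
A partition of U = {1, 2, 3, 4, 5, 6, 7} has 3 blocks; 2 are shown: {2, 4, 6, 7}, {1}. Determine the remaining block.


U = {1, 2, 3, 4, 5, 6, 7}
Shown blocks: {2, 4, 6, 7}, {1}
A partition's blocks are pairwise disjoint and cover U, so the missing block = U \ (union of shown blocks).
Union of shown blocks: {1, 2, 4, 6, 7}
Missing block = U \ (union) = {3, 5}

{3, 5}


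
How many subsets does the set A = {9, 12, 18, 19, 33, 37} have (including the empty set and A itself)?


Set A = {9, 12, 18, 19, 33, 37}
|A| = 6
The power set P(A) contains all subsets of A.
|P(A)| = 2^|A| = 2^6 = 64

64


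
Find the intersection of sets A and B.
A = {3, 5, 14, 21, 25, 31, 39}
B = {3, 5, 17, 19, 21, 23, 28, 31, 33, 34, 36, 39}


Set A = {3, 5, 14, 21, 25, 31, 39}
Set B = {3, 5, 17, 19, 21, 23, 28, 31, 33, 34, 36, 39}
A ∩ B includes only elements in both sets.
Check each element of A against B:
3 ✓, 5 ✓, 14 ✗, 21 ✓, 25 ✗, 31 ✓, 39 ✓
A ∩ B = {3, 5, 21, 31, 39}

{3, 5, 21, 31, 39}


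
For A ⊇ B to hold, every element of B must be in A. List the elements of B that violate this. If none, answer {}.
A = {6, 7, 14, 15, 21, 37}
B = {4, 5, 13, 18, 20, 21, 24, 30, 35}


Set A = {6, 7, 14, 15, 21, 37}
Set B = {4, 5, 13, 18, 20, 21, 24, 30, 35}
Check each element of B against A:
4 ∉ A (include), 5 ∉ A (include), 13 ∉ A (include), 18 ∉ A (include), 20 ∉ A (include), 21 ∈ A, 24 ∉ A (include), 30 ∉ A (include), 35 ∉ A (include)
Elements of B not in A: {4, 5, 13, 18, 20, 24, 30, 35}

{4, 5, 13, 18, 20, 24, 30, 35}


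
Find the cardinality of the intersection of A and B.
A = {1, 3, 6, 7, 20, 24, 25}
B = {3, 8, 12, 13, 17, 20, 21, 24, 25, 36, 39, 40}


Set A = {1, 3, 6, 7, 20, 24, 25}
Set B = {3, 8, 12, 13, 17, 20, 21, 24, 25, 36, 39, 40}
A ∩ B = {3, 20, 24, 25}
|A ∩ B| = 4

4


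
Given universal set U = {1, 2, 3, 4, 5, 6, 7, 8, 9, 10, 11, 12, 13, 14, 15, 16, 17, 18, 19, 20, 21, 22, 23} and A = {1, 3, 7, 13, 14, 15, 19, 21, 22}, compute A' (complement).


Universal set U = {1, 2, 3, 4, 5, 6, 7, 8, 9, 10, 11, 12, 13, 14, 15, 16, 17, 18, 19, 20, 21, 22, 23}
Set A = {1, 3, 7, 13, 14, 15, 19, 21, 22}
A' = U \ A = elements in U but not in A
Checking each element of U:
1 (in A, exclude), 2 (not in A, include), 3 (in A, exclude), 4 (not in A, include), 5 (not in A, include), 6 (not in A, include), 7 (in A, exclude), 8 (not in A, include), 9 (not in A, include), 10 (not in A, include), 11 (not in A, include), 12 (not in A, include), 13 (in A, exclude), 14 (in A, exclude), 15 (in A, exclude), 16 (not in A, include), 17 (not in A, include), 18 (not in A, include), 19 (in A, exclude), 20 (not in A, include), 21 (in A, exclude), 22 (in A, exclude), 23 (not in A, include)
A' = {2, 4, 5, 6, 8, 9, 10, 11, 12, 16, 17, 18, 20, 23}

{2, 4, 5, 6, 8, 9, 10, 11, 12, 16, 17, 18, 20, 23}


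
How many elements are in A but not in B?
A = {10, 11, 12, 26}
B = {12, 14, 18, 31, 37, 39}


Set A = {10, 11, 12, 26}
Set B = {12, 14, 18, 31, 37, 39}
A \ B = {10, 11, 26}
|A \ B| = 3

3


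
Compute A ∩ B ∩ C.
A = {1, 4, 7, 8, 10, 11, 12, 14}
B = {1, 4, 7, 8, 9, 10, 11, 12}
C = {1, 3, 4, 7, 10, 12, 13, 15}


Set A = {1, 4, 7, 8, 10, 11, 12, 14}
Set B = {1, 4, 7, 8, 9, 10, 11, 12}
Set C = {1, 3, 4, 7, 10, 12, 13, 15}
First, A ∩ B = {1, 4, 7, 8, 10, 11, 12}
Then, (A ∩ B) ∩ C = {1, 4, 7, 10, 12}

{1, 4, 7, 10, 12}


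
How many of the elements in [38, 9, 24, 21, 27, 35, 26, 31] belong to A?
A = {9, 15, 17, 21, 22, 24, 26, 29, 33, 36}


Set A = {9, 15, 17, 21, 22, 24, 26, 29, 33, 36}
Candidates: [38, 9, 24, 21, 27, 35, 26, 31]
Check each candidate:
38 ∉ A, 9 ∈ A, 24 ∈ A, 21 ∈ A, 27 ∉ A, 35 ∉ A, 26 ∈ A, 31 ∉ A
Count of candidates in A: 4

4


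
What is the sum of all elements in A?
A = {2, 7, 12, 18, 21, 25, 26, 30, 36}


Set A = {2, 7, 12, 18, 21, 25, 26, 30, 36}
Sum = 2 + 7 + 12 + 18 + 21 + 25 + 26 + 30 + 36 = 177

177


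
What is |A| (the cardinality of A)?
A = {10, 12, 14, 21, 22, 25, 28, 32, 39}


Set A = {10, 12, 14, 21, 22, 25, 28, 32, 39}
Listing elements: 10, 12, 14, 21, 22, 25, 28, 32, 39
Counting: 9 elements
|A| = 9

9


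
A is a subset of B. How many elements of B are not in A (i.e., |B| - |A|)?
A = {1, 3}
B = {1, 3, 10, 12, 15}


Set A = {1, 3}, |A| = 2
Set B = {1, 3, 10, 12, 15}, |B| = 5
Since A ⊆ B: B \ A = {10, 12, 15}
|B| - |A| = 5 - 2 = 3

3


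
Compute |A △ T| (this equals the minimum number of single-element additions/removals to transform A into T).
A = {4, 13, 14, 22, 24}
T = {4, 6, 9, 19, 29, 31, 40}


Set A = {4, 13, 14, 22, 24}
Set T = {4, 6, 9, 19, 29, 31, 40}
Elements to remove from A (in A, not in T): {13, 14, 22, 24} → 4 removals
Elements to add to A (in T, not in A): {6, 9, 19, 29, 31, 40} → 6 additions
Total edits = 4 + 6 = 10

10


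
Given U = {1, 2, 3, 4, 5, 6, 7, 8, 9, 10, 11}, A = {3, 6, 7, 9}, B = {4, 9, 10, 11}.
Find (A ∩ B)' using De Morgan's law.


U = {1, 2, 3, 4, 5, 6, 7, 8, 9, 10, 11}
A = {3, 6, 7, 9}, B = {4, 9, 10, 11}
A ∩ B = {9}
(A ∩ B)' = U \ (A ∩ B) = {1, 2, 3, 4, 5, 6, 7, 8, 10, 11}
Verification via A' ∪ B': A' = {1, 2, 4, 5, 8, 10, 11}, B' = {1, 2, 3, 5, 6, 7, 8}
A' ∪ B' = {1, 2, 3, 4, 5, 6, 7, 8, 10, 11} ✓

{1, 2, 3, 4, 5, 6, 7, 8, 10, 11}


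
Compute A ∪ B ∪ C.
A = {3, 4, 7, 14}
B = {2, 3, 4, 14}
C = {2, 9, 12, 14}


Set A = {3, 4, 7, 14}
Set B = {2, 3, 4, 14}
Set C = {2, 9, 12, 14}
First, A ∪ B = {2, 3, 4, 7, 14}
Then, (A ∪ B) ∪ C = {2, 3, 4, 7, 9, 12, 14}

{2, 3, 4, 7, 9, 12, 14}


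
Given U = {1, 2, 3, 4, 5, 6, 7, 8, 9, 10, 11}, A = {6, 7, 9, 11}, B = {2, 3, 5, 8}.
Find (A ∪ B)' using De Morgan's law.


U = {1, 2, 3, 4, 5, 6, 7, 8, 9, 10, 11}
A = {6, 7, 9, 11}, B = {2, 3, 5, 8}
A ∪ B = {2, 3, 5, 6, 7, 8, 9, 11}
(A ∪ B)' = U \ (A ∪ B) = {1, 4, 10}
Verification via A' ∩ B': A' = {1, 2, 3, 4, 5, 8, 10}, B' = {1, 4, 6, 7, 9, 10, 11}
A' ∩ B' = {1, 4, 10} ✓

{1, 4, 10}


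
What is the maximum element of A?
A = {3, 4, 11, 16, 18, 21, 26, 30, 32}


Set A = {3, 4, 11, 16, 18, 21, 26, 30, 32}
Elements in ascending order: 3, 4, 11, 16, 18, 21, 26, 30, 32
The largest element is 32.

32


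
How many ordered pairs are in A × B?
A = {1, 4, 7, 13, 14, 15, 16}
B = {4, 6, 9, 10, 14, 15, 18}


Set A = {1, 4, 7, 13, 14, 15, 16} has 7 elements.
Set B = {4, 6, 9, 10, 14, 15, 18} has 7 elements.
|A × B| = |A| × |B| = 7 × 7 = 49

49


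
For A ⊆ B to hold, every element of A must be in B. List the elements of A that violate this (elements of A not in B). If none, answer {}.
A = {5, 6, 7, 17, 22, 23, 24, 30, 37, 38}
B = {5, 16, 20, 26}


Set A = {5, 6, 7, 17, 22, 23, 24, 30, 37, 38}
Set B = {5, 16, 20, 26}
Check each element of A against B:
5 ∈ B, 6 ∉ B (include), 7 ∉ B (include), 17 ∉ B (include), 22 ∉ B (include), 23 ∉ B (include), 24 ∉ B (include), 30 ∉ B (include), 37 ∉ B (include), 38 ∉ B (include)
Elements of A not in B: {6, 7, 17, 22, 23, 24, 30, 37, 38}

{6, 7, 17, 22, 23, 24, 30, 37, 38}


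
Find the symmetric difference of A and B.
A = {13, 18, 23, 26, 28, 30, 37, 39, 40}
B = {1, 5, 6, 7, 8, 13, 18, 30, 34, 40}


Set A = {13, 18, 23, 26, 28, 30, 37, 39, 40}
Set B = {1, 5, 6, 7, 8, 13, 18, 30, 34, 40}
A △ B = (A \ B) ∪ (B \ A)
Elements in A but not B: {23, 26, 28, 37, 39}
Elements in B but not A: {1, 5, 6, 7, 8, 34}
A △ B = {1, 5, 6, 7, 8, 23, 26, 28, 34, 37, 39}

{1, 5, 6, 7, 8, 23, 26, 28, 34, 37, 39}


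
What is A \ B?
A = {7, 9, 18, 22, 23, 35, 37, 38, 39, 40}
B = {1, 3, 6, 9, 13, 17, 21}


Set A = {7, 9, 18, 22, 23, 35, 37, 38, 39, 40}
Set B = {1, 3, 6, 9, 13, 17, 21}
A \ B includes elements in A that are not in B.
Check each element of A:
7 (not in B, keep), 9 (in B, remove), 18 (not in B, keep), 22 (not in B, keep), 23 (not in B, keep), 35 (not in B, keep), 37 (not in B, keep), 38 (not in B, keep), 39 (not in B, keep), 40 (not in B, keep)
A \ B = {7, 18, 22, 23, 35, 37, 38, 39, 40}

{7, 18, 22, 23, 35, 37, 38, 39, 40}


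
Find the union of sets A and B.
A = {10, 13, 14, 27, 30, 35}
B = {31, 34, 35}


Set A = {10, 13, 14, 27, 30, 35}
Set B = {31, 34, 35}
A ∪ B includes all elements in either set.
Elements from A: {10, 13, 14, 27, 30, 35}
Elements from B not already included: {31, 34}
A ∪ B = {10, 13, 14, 27, 30, 31, 34, 35}

{10, 13, 14, 27, 30, 31, 34, 35}


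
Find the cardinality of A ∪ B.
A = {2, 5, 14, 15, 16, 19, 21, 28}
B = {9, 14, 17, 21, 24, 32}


Set A = {2, 5, 14, 15, 16, 19, 21, 28}, |A| = 8
Set B = {9, 14, 17, 21, 24, 32}, |B| = 6
A ∩ B = {14, 21}, |A ∩ B| = 2
|A ∪ B| = |A| + |B| - |A ∩ B| = 8 + 6 - 2 = 12

12


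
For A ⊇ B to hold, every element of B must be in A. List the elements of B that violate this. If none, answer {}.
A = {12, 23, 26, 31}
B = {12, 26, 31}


Set A = {12, 23, 26, 31}
Set B = {12, 26, 31}
Check each element of B against A:
12 ∈ A, 26 ∈ A, 31 ∈ A
Elements of B not in A: {}

{}


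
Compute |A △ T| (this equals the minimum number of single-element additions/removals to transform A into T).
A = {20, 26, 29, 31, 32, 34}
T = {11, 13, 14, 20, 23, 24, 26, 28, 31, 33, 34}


Set A = {20, 26, 29, 31, 32, 34}
Set T = {11, 13, 14, 20, 23, 24, 26, 28, 31, 33, 34}
Elements to remove from A (in A, not in T): {29, 32} → 2 removals
Elements to add to A (in T, not in A): {11, 13, 14, 23, 24, 28, 33} → 7 additions
Total edits = 2 + 7 = 9

9


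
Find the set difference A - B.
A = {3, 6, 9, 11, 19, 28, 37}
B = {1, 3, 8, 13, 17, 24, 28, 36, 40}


Set A = {3, 6, 9, 11, 19, 28, 37}
Set B = {1, 3, 8, 13, 17, 24, 28, 36, 40}
A \ B includes elements in A that are not in B.
Check each element of A:
3 (in B, remove), 6 (not in B, keep), 9 (not in B, keep), 11 (not in B, keep), 19 (not in B, keep), 28 (in B, remove), 37 (not in B, keep)
A \ B = {6, 9, 11, 19, 37}

{6, 9, 11, 19, 37}


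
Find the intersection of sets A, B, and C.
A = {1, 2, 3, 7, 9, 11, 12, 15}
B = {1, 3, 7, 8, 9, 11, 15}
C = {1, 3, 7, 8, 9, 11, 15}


Set A = {1, 2, 3, 7, 9, 11, 12, 15}
Set B = {1, 3, 7, 8, 9, 11, 15}
Set C = {1, 3, 7, 8, 9, 11, 15}
First, A ∩ B = {1, 3, 7, 9, 11, 15}
Then, (A ∩ B) ∩ C = {1, 3, 7, 9, 11, 15}

{1, 3, 7, 9, 11, 15}


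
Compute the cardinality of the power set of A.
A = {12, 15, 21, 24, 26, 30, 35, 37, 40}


Set A = {12, 15, 21, 24, 26, 30, 35, 37, 40}
|A| = 9
The power set P(A) contains all subsets of A.
|P(A)| = 2^|A| = 2^9 = 512

512


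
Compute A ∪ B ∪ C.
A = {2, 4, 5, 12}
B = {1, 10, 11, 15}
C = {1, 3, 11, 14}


Set A = {2, 4, 5, 12}
Set B = {1, 10, 11, 15}
Set C = {1, 3, 11, 14}
First, A ∪ B = {1, 2, 4, 5, 10, 11, 12, 15}
Then, (A ∪ B) ∪ C = {1, 2, 3, 4, 5, 10, 11, 12, 14, 15}

{1, 2, 3, 4, 5, 10, 11, 12, 14, 15}


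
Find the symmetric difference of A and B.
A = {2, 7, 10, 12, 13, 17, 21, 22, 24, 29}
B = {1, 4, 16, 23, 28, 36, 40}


Set A = {2, 7, 10, 12, 13, 17, 21, 22, 24, 29}
Set B = {1, 4, 16, 23, 28, 36, 40}
A △ B = (A \ B) ∪ (B \ A)
Elements in A but not B: {2, 7, 10, 12, 13, 17, 21, 22, 24, 29}
Elements in B but not A: {1, 4, 16, 23, 28, 36, 40}
A △ B = {1, 2, 4, 7, 10, 12, 13, 16, 17, 21, 22, 23, 24, 28, 29, 36, 40}

{1, 2, 4, 7, 10, 12, 13, 16, 17, 21, 22, 23, 24, 28, 29, 36, 40}


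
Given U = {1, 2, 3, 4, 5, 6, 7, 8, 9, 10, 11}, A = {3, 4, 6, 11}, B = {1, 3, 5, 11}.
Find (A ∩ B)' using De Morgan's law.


U = {1, 2, 3, 4, 5, 6, 7, 8, 9, 10, 11}
A = {3, 4, 6, 11}, B = {1, 3, 5, 11}
A ∩ B = {3, 11}
(A ∩ B)' = U \ (A ∩ B) = {1, 2, 4, 5, 6, 7, 8, 9, 10}
Verification via A' ∪ B': A' = {1, 2, 5, 7, 8, 9, 10}, B' = {2, 4, 6, 7, 8, 9, 10}
A' ∪ B' = {1, 2, 4, 5, 6, 7, 8, 9, 10} ✓

{1, 2, 4, 5, 6, 7, 8, 9, 10}


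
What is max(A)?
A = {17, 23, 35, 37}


Set A = {17, 23, 35, 37}
Elements in ascending order: 17, 23, 35, 37
The largest element is 37.

37


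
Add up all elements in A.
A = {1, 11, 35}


Set A = {1, 11, 35}
Sum = 1 + 11 + 35 = 47

47


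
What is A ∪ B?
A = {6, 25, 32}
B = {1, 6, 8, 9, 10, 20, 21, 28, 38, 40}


Set A = {6, 25, 32}
Set B = {1, 6, 8, 9, 10, 20, 21, 28, 38, 40}
A ∪ B includes all elements in either set.
Elements from A: {6, 25, 32}
Elements from B not already included: {1, 8, 9, 10, 20, 21, 28, 38, 40}
A ∪ B = {1, 6, 8, 9, 10, 20, 21, 25, 28, 32, 38, 40}

{1, 6, 8, 9, 10, 20, 21, 25, 28, 32, 38, 40}


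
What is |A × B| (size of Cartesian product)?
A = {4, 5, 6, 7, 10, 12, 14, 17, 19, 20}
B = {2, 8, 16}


Set A = {4, 5, 6, 7, 10, 12, 14, 17, 19, 20} has 10 elements.
Set B = {2, 8, 16} has 3 elements.
|A × B| = |A| × |B| = 10 × 3 = 30

30


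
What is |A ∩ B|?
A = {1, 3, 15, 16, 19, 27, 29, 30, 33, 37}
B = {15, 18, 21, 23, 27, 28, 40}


Set A = {1, 3, 15, 16, 19, 27, 29, 30, 33, 37}
Set B = {15, 18, 21, 23, 27, 28, 40}
A ∩ B = {15, 27}
|A ∩ B| = 2

2


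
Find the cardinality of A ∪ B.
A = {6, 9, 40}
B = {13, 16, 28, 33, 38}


Set A = {6, 9, 40}, |A| = 3
Set B = {13, 16, 28, 33, 38}, |B| = 5
A ∩ B = {}, |A ∩ B| = 0
|A ∪ B| = |A| + |B| - |A ∩ B| = 3 + 5 - 0 = 8

8


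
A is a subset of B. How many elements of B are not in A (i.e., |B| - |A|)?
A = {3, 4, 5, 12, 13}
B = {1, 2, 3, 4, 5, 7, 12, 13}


Set A = {3, 4, 5, 12, 13}, |A| = 5
Set B = {1, 2, 3, 4, 5, 7, 12, 13}, |B| = 8
Since A ⊆ B: B \ A = {1, 2, 7}
|B| - |A| = 8 - 5 = 3

3


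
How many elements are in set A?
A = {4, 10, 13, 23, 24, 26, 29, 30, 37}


Set A = {4, 10, 13, 23, 24, 26, 29, 30, 37}
Listing elements: 4, 10, 13, 23, 24, 26, 29, 30, 37
Counting: 9 elements
|A| = 9

9


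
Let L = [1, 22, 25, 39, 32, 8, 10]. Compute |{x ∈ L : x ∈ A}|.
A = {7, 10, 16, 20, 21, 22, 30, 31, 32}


Set A = {7, 10, 16, 20, 21, 22, 30, 31, 32}
Candidates: [1, 22, 25, 39, 32, 8, 10]
Check each candidate:
1 ∉ A, 22 ∈ A, 25 ∉ A, 39 ∉ A, 32 ∈ A, 8 ∉ A, 10 ∈ A
Count of candidates in A: 3

3


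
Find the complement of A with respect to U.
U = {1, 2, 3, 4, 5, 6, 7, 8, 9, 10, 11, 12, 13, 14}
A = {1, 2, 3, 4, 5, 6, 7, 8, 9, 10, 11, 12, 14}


Universal set U = {1, 2, 3, 4, 5, 6, 7, 8, 9, 10, 11, 12, 13, 14}
Set A = {1, 2, 3, 4, 5, 6, 7, 8, 9, 10, 11, 12, 14}
A' = U \ A = elements in U but not in A
Checking each element of U:
1 (in A, exclude), 2 (in A, exclude), 3 (in A, exclude), 4 (in A, exclude), 5 (in A, exclude), 6 (in A, exclude), 7 (in A, exclude), 8 (in A, exclude), 9 (in A, exclude), 10 (in A, exclude), 11 (in A, exclude), 12 (in A, exclude), 13 (not in A, include), 14 (in A, exclude)
A' = {13}

{13}


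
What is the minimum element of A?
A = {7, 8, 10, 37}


Set A = {7, 8, 10, 37}
Elements in ascending order: 7, 8, 10, 37
The smallest element is 7.

7


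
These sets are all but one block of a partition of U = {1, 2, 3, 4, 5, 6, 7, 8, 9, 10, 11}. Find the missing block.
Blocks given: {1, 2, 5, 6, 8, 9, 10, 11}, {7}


U = {1, 2, 3, 4, 5, 6, 7, 8, 9, 10, 11}
Shown blocks: {1, 2, 5, 6, 8, 9, 10, 11}, {7}
A partition's blocks are pairwise disjoint and cover U, so the missing block = U \ (union of shown blocks).
Union of shown blocks: {1, 2, 5, 6, 7, 8, 9, 10, 11}
Missing block = U \ (union) = {3, 4}

{3, 4}


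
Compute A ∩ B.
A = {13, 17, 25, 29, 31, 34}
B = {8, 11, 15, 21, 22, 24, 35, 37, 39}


Set A = {13, 17, 25, 29, 31, 34}
Set B = {8, 11, 15, 21, 22, 24, 35, 37, 39}
A ∩ B includes only elements in both sets.
Check each element of A against B:
13 ✗, 17 ✗, 25 ✗, 29 ✗, 31 ✗, 34 ✗
A ∩ B = {}

{}


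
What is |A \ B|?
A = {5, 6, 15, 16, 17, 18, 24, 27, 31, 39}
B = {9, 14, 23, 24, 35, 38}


Set A = {5, 6, 15, 16, 17, 18, 24, 27, 31, 39}
Set B = {9, 14, 23, 24, 35, 38}
A \ B = {5, 6, 15, 16, 17, 18, 27, 31, 39}
|A \ B| = 9

9


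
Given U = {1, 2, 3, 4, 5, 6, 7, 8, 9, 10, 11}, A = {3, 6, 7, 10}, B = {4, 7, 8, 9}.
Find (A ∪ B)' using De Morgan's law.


U = {1, 2, 3, 4, 5, 6, 7, 8, 9, 10, 11}
A = {3, 6, 7, 10}, B = {4, 7, 8, 9}
A ∪ B = {3, 4, 6, 7, 8, 9, 10}
(A ∪ B)' = U \ (A ∪ B) = {1, 2, 5, 11}
Verification via A' ∩ B': A' = {1, 2, 4, 5, 8, 9, 11}, B' = {1, 2, 3, 5, 6, 10, 11}
A' ∩ B' = {1, 2, 5, 11} ✓

{1, 2, 5, 11}


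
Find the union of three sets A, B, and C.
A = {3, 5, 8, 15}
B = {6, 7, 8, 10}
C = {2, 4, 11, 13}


Set A = {3, 5, 8, 15}
Set B = {6, 7, 8, 10}
Set C = {2, 4, 11, 13}
First, A ∪ B = {3, 5, 6, 7, 8, 10, 15}
Then, (A ∪ B) ∪ C = {2, 3, 4, 5, 6, 7, 8, 10, 11, 13, 15}

{2, 3, 4, 5, 6, 7, 8, 10, 11, 13, 15}


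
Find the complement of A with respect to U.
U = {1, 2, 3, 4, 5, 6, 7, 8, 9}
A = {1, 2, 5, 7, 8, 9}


Universal set U = {1, 2, 3, 4, 5, 6, 7, 8, 9}
Set A = {1, 2, 5, 7, 8, 9}
A' = U \ A = elements in U but not in A
Checking each element of U:
1 (in A, exclude), 2 (in A, exclude), 3 (not in A, include), 4 (not in A, include), 5 (in A, exclude), 6 (not in A, include), 7 (in A, exclude), 8 (in A, exclude), 9 (in A, exclude)
A' = {3, 4, 6}

{3, 4, 6}


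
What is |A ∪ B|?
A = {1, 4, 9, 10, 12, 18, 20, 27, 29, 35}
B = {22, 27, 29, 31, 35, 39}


Set A = {1, 4, 9, 10, 12, 18, 20, 27, 29, 35}, |A| = 10
Set B = {22, 27, 29, 31, 35, 39}, |B| = 6
A ∩ B = {27, 29, 35}, |A ∩ B| = 3
|A ∪ B| = |A| + |B| - |A ∩ B| = 10 + 6 - 3 = 13

13


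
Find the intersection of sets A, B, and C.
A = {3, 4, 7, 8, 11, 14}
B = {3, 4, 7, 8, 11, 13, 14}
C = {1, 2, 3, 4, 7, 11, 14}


Set A = {3, 4, 7, 8, 11, 14}
Set B = {3, 4, 7, 8, 11, 13, 14}
Set C = {1, 2, 3, 4, 7, 11, 14}
First, A ∩ B = {3, 4, 7, 8, 11, 14}
Then, (A ∩ B) ∩ C = {3, 4, 7, 11, 14}

{3, 4, 7, 11, 14}


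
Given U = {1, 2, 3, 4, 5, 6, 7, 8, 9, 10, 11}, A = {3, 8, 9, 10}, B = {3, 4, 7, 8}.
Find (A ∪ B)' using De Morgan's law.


U = {1, 2, 3, 4, 5, 6, 7, 8, 9, 10, 11}
A = {3, 8, 9, 10}, B = {3, 4, 7, 8}
A ∪ B = {3, 4, 7, 8, 9, 10}
(A ∪ B)' = U \ (A ∪ B) = {1, 2, 5, 6, 11}
Verification via A' ∩ B': A' = {1, 2, 4, 5, 6, 7, 11}, B' = {1, 2, 5, 6, 9, 10, 11}
A' ∩ B' = {1, 2, 5, 6, 11} ✓

{1, 2, 5, 6, 11}


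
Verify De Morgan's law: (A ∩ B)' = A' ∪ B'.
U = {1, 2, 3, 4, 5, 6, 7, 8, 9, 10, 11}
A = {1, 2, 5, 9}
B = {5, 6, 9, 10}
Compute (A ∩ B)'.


U = {1, 2, 3, 4, 5, 6, 7, 8, 9, 10, 11}
A = {1, 2, 5, 9}, B = {5, 6, 9, 10}
A ∩ B = {5, 9}
(A ∩ B)' = U \ (A ∩ B) = {1, 2, 3, 4, 6, 7, 8, 10, 11}
Verification via A' ∪ B': A' = {3, 4, 6, 7, 8, 10, 11}, B' = {1, 2, 3, 4, 7, 8, 11}
A' ∪ B' = {1, 2, 3, 4, 6, 7, 8, 10, 11} ✓

{1, 2, 3, 4, 6, 7, 8, 10, 11}


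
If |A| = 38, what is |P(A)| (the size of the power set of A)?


The set has 38 elements.
The power set contains all possible subsets.
|P(A)| = 2^|A| = 2^38 = 274877906944

274877906944


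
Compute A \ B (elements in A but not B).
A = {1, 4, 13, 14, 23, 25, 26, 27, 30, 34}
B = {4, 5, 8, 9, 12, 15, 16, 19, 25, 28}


Set A = {1, 4, 13, 14, 23, 25, 26, 27, 30, 34}
Set B = {4, 5, 8, 9, 12, 15, 16, 19, 25, 28}
A \ B includes elements in A that are not in B.
Check each element of A:
1 (not in B, keep), 4 (in B, remove), 13 (not in B, keep), 14 (not in B, keep), 23 (not in B, keep), 25 (in B, remove), 26 (not in B, keep), 27 (not in B, keep), 30 (not in B, keep), 34 (not in B, keep)
A \ B = {1, 13, 14, 23, 26, 27, 30, 34}

{1, 13, 14, 23, 26, 27, 30, 34}


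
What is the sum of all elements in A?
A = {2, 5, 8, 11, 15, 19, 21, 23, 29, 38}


Set A = {2, 5, 8, 11, 15, 19, 21, 23, 29, 38}
Sum = 2 + 5 + 8 + 11 + 15 + 19 + 21 + 23 + 29 + 38 = 171

171


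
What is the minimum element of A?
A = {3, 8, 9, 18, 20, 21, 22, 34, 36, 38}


Set A = {3, 8, 9, 18, 20, 21, 22, 34, 36, 38}
Elements in ascending order: 3, 8, 9, 18, 20, 21, 22, 34, 36, 38
The smallest element is 3.

3


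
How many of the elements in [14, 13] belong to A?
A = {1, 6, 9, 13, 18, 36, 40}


Set A = {1, 6, 9, 13, 18, 36, 40}
Candidates: [14, 13]
Check each candidate:
14 ∉ A, 13 ∈ A
Count of candidates in A: 1

1


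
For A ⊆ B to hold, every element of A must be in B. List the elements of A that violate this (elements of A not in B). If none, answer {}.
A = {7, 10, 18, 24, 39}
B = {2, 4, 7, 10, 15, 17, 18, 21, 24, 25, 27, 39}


Set A = {7, 10, 18, 24, 39}
Set B = {2, 4, 7, 10, 15, 17, 18, 21, 24, 25, 27, 39}
Check each element of A against B:
7 ∈ B, 10 ∈ B, 18 ∈ B, 24 ∈ B, 39 ∈ B
Elements of A not in B: {}

{}


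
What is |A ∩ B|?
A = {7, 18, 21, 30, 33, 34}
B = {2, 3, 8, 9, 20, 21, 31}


Set A = {7, 18, 21, 30, 33, 34}
Set B = {2, 3, 8, 9, 20, 21, 31}
A ∩ B = {21}
|A ∩ B| = 1

1


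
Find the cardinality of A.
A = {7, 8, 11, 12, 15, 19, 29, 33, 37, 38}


Set A = {7, 8, 11, 12, 15, 19, 29, 33, 37, 38}
Listing elements: 7, 8, 11, 12, 15, 19, 29, 33, 37, 38
Counting: 10 elements
|A| = 10

10


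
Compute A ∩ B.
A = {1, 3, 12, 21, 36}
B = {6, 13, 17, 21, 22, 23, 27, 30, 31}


Set A = {1, 3, 12, 21, 36}
Set B = {6, 13, 17, 21, 22, 23, 27, 30, 31}
A ∩ B includes only elements in both sets.
Check each element of A against B:
1 ✗, 3 ✗, 12 ✗, 21 ✓, 36 ✗
A ∩ B = {21}

{21}


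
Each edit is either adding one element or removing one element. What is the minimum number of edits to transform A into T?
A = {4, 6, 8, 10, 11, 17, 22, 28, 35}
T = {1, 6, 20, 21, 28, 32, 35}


Set A = {4, 6, 8, 10, 11, 17, 22, 28, 35}
Set T = {1, 6, 20, 21, 28, 32, 35}
Elements to remove from A (in A, not in T): {4, 8, 10, 11, 17, 22} → 6 removals
Elements to add to A (in T, not in A): {1, 20, 21, 32} → 4 additions
Total edits = 6 + 4 = 10

10


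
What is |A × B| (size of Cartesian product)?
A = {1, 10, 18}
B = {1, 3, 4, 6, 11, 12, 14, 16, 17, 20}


Set A = {1, 10, 18} has 3 elements.
Set B = {1, 3, 4, 6, 11, 12, 14, 16, 17, 20} has 10 elements.
|A × B| = |A| × |B| = 3 × 10 = 30

30


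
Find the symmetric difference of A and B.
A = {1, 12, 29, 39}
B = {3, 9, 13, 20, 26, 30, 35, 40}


Set A = {1, 12, 29, 39}
Set B = {3, 9, 13, 20, 26, 30, 35, 40}
A △ B = (A \ B) ∪ (B \ A)
Elements in A but not B: {1, 12, 29, 39}
Elements in B but not A: {3, 9, 13, 20, 26, 30, 35, 40}
A △ B = {1, 3, 9, 12, 13, 20, 26, 29, 30, 35, 39, 40}

{1, 3, 9, 12, 13, 20, 26, 29, 30, 35, 39, 40}


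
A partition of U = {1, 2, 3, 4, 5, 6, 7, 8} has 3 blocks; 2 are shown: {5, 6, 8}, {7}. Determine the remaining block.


U = {1, 2, 3, 4, 5, 6, 7, 8}
Shown blocks: {5, 6, 8}, {7}
A partition's blocks are pairwise disjoint and cover U, so the missing block = U \ (union of shown blocks).
Union of shown blocks: {5, 6, 7, 8}
Missing block = U \ (union) = {1, 2, 3, 4}

{1, 2, 3, 4}


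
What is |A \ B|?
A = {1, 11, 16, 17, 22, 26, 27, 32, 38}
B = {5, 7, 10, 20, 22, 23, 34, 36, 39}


Set A = {1, 11, 16, 17, 22, 26, 27, 32, 38}
Set B = {5, 7, 10, 20, 22, 23, 34, 36, 39}
A \ B = {1, 11, 16, 17, 26, 27, 32, 38}
|A \ B| = 8

8


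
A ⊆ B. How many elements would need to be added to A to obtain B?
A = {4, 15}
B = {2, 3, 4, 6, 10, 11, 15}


Set A = {4, 15}, |A| = 2
Set B = {2, 3, 4, 6, 10, 11, 15}, |B| = 7
Since A ⊆ B: B \ A = {2, 3, 6, 10, 11}
|B| - |A| = 7 - 2 = 5

5


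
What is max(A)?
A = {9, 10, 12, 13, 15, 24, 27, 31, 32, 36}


Set A = {9, 10, 12, 13, 15, 24, 27, 31, 32, 36}
Elements in ascending order: 9, 10, 12, 13, 15, 24, 27, 31, 32, 36
The largest element is 36.

36


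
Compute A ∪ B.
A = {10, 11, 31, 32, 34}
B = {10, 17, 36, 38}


Set A = {10, 11, 31, 32, 34}
Set B = {10, 17, 36, 38}
A ∪ B includes all elements in either set.
Elements from A: {10, 11, 31, 32, 34}
Elements from B not already included: {17, 36, 38}
A ∪ B = {10, 11, 17, 31, 32, 34, 36, 38}

{10, 11, 17, 31, 32, 34, 36, 38}


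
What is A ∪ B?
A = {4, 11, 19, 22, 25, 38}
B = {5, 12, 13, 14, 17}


Set A = {4, 11, 19, 22, 25, 38}
Set B = {5, 12, 13, 14, 17}
A ∪ B includes all elements in either set.
Elements from A: {4, 11, 19, 22, 25, 38}
Elements from B not already included: {5, 12, 13, 14, 17}
A ∪ B = {4, 5, 11, 12, 13, 14, 17, 19, 22, 25, 38}

{4, 5, 11, 12, 13, 14, 17, 19, 22, 25, 38}


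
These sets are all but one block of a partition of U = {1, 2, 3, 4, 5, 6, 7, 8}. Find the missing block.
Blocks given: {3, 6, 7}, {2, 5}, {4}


U = {1, 2, 3, 4, 5, 6, 7, 8}
Shown blocks: {3, 6, 7}, {2, 5}, {4}
A partition's blocks are pairwise disjoint and cover U, so the missing block = U \ (union of shown blocks).
Union of shown blocks: {2, 3, 4, 5, 6, 7}
Missing block = U \ (union) = {1, 8}

{1, 8}


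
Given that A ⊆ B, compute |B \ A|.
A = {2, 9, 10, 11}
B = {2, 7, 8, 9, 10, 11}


Set A = {2, 9, 10, 11}, |A| = 4
Set B = {2, 7, 8, 9, 10, 11}, |B| = 6
Since A ⊆ B: B \ A = {7, 8}
|B| - |A| = 6 - 4 = 2

2


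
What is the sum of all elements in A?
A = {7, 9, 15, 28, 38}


Set A = {7, 9, 15, 28, 38}
Sum = 7 + 9 + 15 + 28 + 38 = 97

97


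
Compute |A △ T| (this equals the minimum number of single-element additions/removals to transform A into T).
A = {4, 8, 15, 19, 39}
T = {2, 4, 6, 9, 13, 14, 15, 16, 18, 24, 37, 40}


Set A = {4, 8, 15, 19, 39}
Set T = {2, 4, 6, 9, 13, 14, 15, 16, 18, 24, 37, 40}
Elements to remove from A (in A, not in T): {8, 19, 39} → 3 removals
Elements to add to A (in T, not in A): {2, 6, 9, 13, 14, 16, 18, 24, 37, 40} → 10 additions
Total edits = 3 + 10 = 13

13


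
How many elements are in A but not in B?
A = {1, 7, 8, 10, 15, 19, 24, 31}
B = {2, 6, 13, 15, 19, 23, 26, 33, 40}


Set A = {1, 7, 8, 10, 15, 19, 24, 31}
Set B = {2, 6, 13, 15, 19, 23, 26, 33, 40}
A \ B = {1, 7, 8, 10, 24, 31}
|A \ B| = 6

6


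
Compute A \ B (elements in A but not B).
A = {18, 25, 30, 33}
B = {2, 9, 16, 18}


Set A = {18, 25, 30, 33}
Set B = {2, 9, 16, 18}
A \ B includes elements in A that are not in B.
Check each element of A:
18 (in B, remove), 25 (not in B, keep), 30 (not in B, keep), 33 (not in B, keep)
A \ B = {25, 30, 33}

{25, 30, 33}


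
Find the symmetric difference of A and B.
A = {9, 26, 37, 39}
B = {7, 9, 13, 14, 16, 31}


Set A = {9, 26, 37, 39}
Set B = {7, 9, 13, 14, 16, 31}
A △ B = (A \ B) ∪ (B \ A)
Elements in A but not B: {26, 37, 39}
Elements in B but not A: {7, 13, 14, 16, 31}
A △ B = {7, 13, 14, 16, 26, 31, 37, 39}

{7, 13, 14, 16, 26, 31, 37, 39}


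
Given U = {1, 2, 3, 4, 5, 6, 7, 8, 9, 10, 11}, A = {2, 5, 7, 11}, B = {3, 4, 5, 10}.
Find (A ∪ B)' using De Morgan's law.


U = {1, 2, 3, 4, 5, 6, 7, 8, 9, 10, 11}
A = {2, 5, 7, 11}, B = {3, 4, 5, 10}
A ∪ B = {2, 3, 4, 5, 7, 10, 11}
(A ∪ B)' = U \ (A ∪ B) = {1, 6, 8, 9}
Verification via A' ∩ B': A' = {1, 3, 4, 6, 8, 9, 10}, B' = {1, 2, 6, 7, 8, 9, 11}
A' ∩ B' = {1, 6, 8, 9} ✓

{1, 6, 8, 9}


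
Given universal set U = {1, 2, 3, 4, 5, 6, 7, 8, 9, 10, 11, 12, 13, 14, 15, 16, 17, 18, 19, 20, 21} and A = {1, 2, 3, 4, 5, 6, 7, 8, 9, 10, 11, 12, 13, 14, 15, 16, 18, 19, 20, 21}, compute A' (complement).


Universal set U = {1, 2, 3, 4, 5, 6, 7, 8, 9, 10, 11, 12, 13, 14, 15, 16, 17, 18, 19, 20, 21}
Set A = {1, 2, 3, 4, 5, 6, 7, 8, 9, 10, 11, 12, 13, 14, 15, 16, 18, 19, 20, 21}
A' = U \ A = elements in U but not in A
Checking each element of U:
1 (in A, exclude), 2 (in A, exclude), 3 (in A, exclude), 4 (in A, exclude), 5 (in A, exclude), 6 (in A, exclude), 7 (in A, exclude), 8 (in A, exclude), 9 (in A, exclude), 10 (in A, exclude), 11 (in A, exclude), 12 (in A, exclude), 13 (in A, exclude), 14 (in A, exclude), 15 (in A, exclude), 16 (in A, exclude), 17 (not in A, include), 18 (in A, exclude), 19 (in A, exclude), 20 (in A, exclude), 21 (in A, exclude)
A' = {17}

{17}


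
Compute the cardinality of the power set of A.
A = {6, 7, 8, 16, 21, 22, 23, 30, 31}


Set A = {6, 7, 8, 16, 21, 22, 23, 30, 31}
|A| = 9
The power set P(A) contains all subsets of A.
|P(A)| = 2^|A| = 2^9 = 512

512


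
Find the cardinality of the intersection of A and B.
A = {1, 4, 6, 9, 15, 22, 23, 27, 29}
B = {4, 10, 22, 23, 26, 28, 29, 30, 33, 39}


Set A = {1, 4, 6, 9, 15, 22, 23, 27, 29}
Set B = {4, 10, 22, 23, 26, 28, 29, 30, 33, 39}
A ∩ B = {4, 22, 23, 29}
|A ∩ B| = 4

4


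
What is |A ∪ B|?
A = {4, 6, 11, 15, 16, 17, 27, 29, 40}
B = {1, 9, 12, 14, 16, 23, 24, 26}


Set A = {4, 6, 11, 15, 16, 17, 27, 29, 40}, |A| = 9
Set B = {1, 9, 12, 14, 16, 23, 24, 26}, |B| = 8
A ∩ B = {16}, |A ∩ B| = 1
|A ∪ B| = |A| + |B| - |A ∩ B| = 9 + 8 - 1 = 16

16


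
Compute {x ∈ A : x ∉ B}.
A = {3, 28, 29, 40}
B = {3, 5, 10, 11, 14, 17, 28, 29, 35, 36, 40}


Set A = {3, 28, 29, 40}
Set B = {3, 5, 10, 11, 14, 17, 28, 29, 35, 36, 40}
Check each element of A against B:
3 ∈ B, 28 ∈ B, 29 ∈ B, 40 ∈ B
Elements of A not in B: {}

{}


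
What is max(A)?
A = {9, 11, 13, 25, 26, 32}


Set A = {9, 11, 13, 25, 26, 32}
Elements in ascending order: 9, 11, 13, 25, 26, 32
The largest element is 32.

32


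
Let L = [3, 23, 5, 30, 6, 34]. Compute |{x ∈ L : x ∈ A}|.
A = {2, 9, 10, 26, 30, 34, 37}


Set A = {2, 9, 10, 26, 30, 34, 37}
Candidates: [3, 23, 5, 30, 6, 34]
Check each candidate:
3 ∉ A, 23 ∉ A, 5 ∉ A, 30 ∈ A, 6 ∉ A, 34 ∈ A
Count of candidates in A: 2

2


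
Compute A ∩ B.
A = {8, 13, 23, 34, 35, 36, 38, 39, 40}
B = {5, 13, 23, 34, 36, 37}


Set A = {8, 13, 23, 34, 35, 36, 38, 39, 40}
Set B = {5, 13, 23, 34, 36, 37}
A ∩ B includes only elements in both sets.
Check each element of A against B:
8 ✗, 13 ✓, 23 ✓, 34 ✓, 35 ✗, 36 ✓, 38 ✗, 39 ✗, 40 ✗
A ∩ B = {13, 23, 34, 36}

{13, 23, 34, 36}


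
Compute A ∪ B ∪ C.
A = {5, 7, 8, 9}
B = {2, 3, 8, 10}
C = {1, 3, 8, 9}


Set A = {5, 7, 8, 9}
Set B = {2, 3, 8, 10}
Set C = {1, 3, 8, 9}
First, A ∪ B = {2, 3, 5, 7, 8, 9, 10}
Then, (A ∪ B) ∪ C = {1, 2, 3, 5, 7, 8, 9, 10}

{1, 2, 3, 5, 7, 8, 9, 10}


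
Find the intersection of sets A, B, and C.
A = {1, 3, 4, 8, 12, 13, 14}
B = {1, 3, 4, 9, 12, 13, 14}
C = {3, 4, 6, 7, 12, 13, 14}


Set A = {1, 3, 4, 8, 12, 13, 14}
Set B = {1, 3, 4, 9, 12, 13, 14}
Set C = {3, 4, 6, 7, 12, 13, 14}
First, A ∩ B = {1, 3, 4, 12, 13, 14}
Then, (A ∩ B) ∩ C = {3, 4, 12, 13, 14}

{3, 4, 12, 13, 14}


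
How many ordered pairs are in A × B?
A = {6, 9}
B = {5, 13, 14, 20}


Set A = {6, 9} has 2 elements.
Set B = {5, 13, 14, 20} has 4 elements.
|A × B| = |A| × |B| = 2 × 4 = 8

8


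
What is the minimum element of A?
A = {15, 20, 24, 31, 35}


Set A = {15, 20, 24, 31, 35}
Elements in ascending order: 15, 20, 24, 31, 35
The smallest element is 15.

15


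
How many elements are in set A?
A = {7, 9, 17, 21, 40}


Set A = {7, 9, 17, 21, 40}
Listing elements: 7, 9, 17, 21, 40
Counting: 5 elements
|A| = 5

5


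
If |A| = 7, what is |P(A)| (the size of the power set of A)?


The set has 7 elements.
The power set contains all possible subsets.
|P(A)| = 2^|A| = 2^7 = 128

128


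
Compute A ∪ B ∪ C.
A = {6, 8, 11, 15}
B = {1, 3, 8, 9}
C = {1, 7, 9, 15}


Set A = {6, 8, 11, 15}
Set B = {1, 3, 8, 9}
Set C = {1, 7, 9, 15}
First, A ∪ B = {1, 3, 6, 8, 9, 11, 15}
Then, (A ∪ B) ∪ C = {1, 3, 6, 7, 8, 9, 11, 15}

{1, 3, 6, 7, 8, 9, 11, 15}


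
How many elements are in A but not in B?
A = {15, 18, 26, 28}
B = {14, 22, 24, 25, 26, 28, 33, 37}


Set A = {15, 18, 26, 28}
Set B = {14, 22, 24, 25, 26, 28, 33, 37}
A \ B = {15, 18}
|A \ B| = 2

2


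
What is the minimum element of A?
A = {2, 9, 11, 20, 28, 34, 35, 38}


Set A = {2, 9, 11, 20, 28, 34, 35, 38}
Elements in ascending order: 2, 9, 11, 20, 28, 34, 35, 38
The smallest element is 2.

2


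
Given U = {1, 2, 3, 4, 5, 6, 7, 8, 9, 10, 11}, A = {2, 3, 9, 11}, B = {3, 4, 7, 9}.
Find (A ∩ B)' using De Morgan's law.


U = {1, 2, 3, 4, 5, 6, 7, 8, 9, 10, 11}
A = {2, 3, 9, 11}, B = {3, 4, 7, 9}
A ∩ B = {3, 9}
(A ∩ B)' = U \ (A ∩ B) = {1, 2, 4, 5, 6, 7, 8, 10, 11}
Verification via A' ∪ B': A' = {1, 4, 5, 6, 7, 8, 10}, B' = {1, 2, 5, 6, 8, 10, 11}
A' ∪ B' = {1, 2, 4, 5, 6, 7, 8, 10, 11} ✓

{1, 2, 4, 5, 6, 7, 8, 10, 11}


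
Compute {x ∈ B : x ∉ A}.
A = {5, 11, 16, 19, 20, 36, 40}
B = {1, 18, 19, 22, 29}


Set A = {5, 11, 16, 19, 20, 36, 40}
Set B = {1, 18, 19, 22, 29}
Check each element of B against A:
1 ∉ A (include), 18 ∉ A (include), 19 ∈ A, 22 ∉ A (include), 29 ∉ A (include)
Elements of B not in A: {1, 18, 22, 29}

{1, 18, 22, 29}


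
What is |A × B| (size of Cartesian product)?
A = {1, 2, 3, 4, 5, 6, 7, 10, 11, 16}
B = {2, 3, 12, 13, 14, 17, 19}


Set A = {1, 2, 3, 4, 5, 6, 7, 10, 11, 16} has 10 elements.
Set B = {2, 3, 12, 13, 14, 17, 19} has 7 elements.
|A × B| = |A| × |B| = 10 × 7 = 70

70
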